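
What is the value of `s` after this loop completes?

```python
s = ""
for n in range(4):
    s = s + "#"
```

Repeat '#' 4 times
`s` takes the values: "" → "#" → "##" → "###" → "####"

Answer: "####"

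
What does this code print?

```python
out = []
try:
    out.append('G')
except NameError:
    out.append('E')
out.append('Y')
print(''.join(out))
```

Execution trace: 'G' (try body, no exception) → 'Y' (after the try/except). Output: GY

Answer: GY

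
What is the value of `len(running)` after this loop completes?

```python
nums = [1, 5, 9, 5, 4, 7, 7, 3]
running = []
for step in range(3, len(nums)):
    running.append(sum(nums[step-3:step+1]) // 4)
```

Number of 4-element averages
`running` takes the values: [] → [5] → [5, 5] → [5, 5, 6] → [5, 5, 6, 5] → [5, 5, 6, 5, 5]
So `len(running)` = 5

Answer: 5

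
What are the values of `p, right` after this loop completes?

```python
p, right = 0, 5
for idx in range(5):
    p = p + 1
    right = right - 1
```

p goes 0→5, right goes 5→0
`p, right` takes the values: (0, 5) → (1, 5) → (1, 4) → (2, 4) → (2, 3) → (3, 3) → (3, 2) → (4, 2) → (4, 1) → (5, 1) → (5, 0)

Answer: 5, 0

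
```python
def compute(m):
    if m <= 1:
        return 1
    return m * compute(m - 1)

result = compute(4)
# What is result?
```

compute(4) = 4 * 3 * 2 * 1 = 24

Answer: 24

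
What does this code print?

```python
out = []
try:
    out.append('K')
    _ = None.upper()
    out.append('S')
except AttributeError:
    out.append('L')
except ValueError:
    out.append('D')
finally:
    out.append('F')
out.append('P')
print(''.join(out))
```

Execution trace: 'K' (try body) → 'L' (except AttributeError) → 'F' (finally) → 'P' (after the try/except). Output: KLFP

Answer: KLFP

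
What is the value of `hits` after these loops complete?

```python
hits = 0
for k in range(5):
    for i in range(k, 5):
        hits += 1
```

Upper triangle: 5 + 4 + ... + 1
`hits` takes the values: 0 → 1 → 2 → 3 → 4 → 5 → 6 → 7 → 8 → 9 → 10 → 11 → 12 → 13 → 14 → 15

Answer: 15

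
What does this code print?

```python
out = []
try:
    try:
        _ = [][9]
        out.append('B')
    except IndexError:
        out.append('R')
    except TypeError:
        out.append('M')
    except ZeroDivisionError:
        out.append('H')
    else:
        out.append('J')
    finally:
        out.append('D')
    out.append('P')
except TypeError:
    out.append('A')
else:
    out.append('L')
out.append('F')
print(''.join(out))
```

Execution trace: 'R' (inner except IndexError) → 'D' (inner finally) → 'P' (try body, no exception) → 'L' (else) → 'F' (after the try/except). Output: RDPLF

Answer: RDPLF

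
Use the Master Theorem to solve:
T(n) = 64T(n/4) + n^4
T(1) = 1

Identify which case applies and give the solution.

a=64, b=4, f(n)=n^4. log_4(64) = 3. Since c=4 > 3 and the regularity condition holds (64(n/4)^4 = (64/4^4)n^4 with 64/4^4 < 1), Case 3 applies: T(n) = Θ(f(n)) = O(n^4).

Answer: O(n^4) - Case 3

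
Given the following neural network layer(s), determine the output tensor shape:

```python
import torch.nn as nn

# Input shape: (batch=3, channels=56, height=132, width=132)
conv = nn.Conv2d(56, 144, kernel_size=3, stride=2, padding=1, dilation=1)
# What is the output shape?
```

Input: (3, 56, 132, 132) -> Output: (3, 144, 66, 66)

Answer: (3, 144, 66, 66)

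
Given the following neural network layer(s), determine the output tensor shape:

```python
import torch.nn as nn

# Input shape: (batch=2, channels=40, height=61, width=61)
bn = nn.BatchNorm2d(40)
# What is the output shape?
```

Input: (2, 40, 61, 61) -> Output: (2, 40, 61, 61)

Answer: (2, 40, 61, 61)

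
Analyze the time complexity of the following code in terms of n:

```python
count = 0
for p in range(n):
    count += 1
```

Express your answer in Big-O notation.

Each loop level contributes: n. Multiplying the contributions gives O(n).

Answer: O(n)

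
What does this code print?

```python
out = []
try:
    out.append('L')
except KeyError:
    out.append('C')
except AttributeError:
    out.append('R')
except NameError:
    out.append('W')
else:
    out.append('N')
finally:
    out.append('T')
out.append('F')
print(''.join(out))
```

Execution trace: 'L' (try body, no exception) → 'N' (else) → 'T' (finally) → 'F' (after the try/except). Output: LNTF

Answer: LNTF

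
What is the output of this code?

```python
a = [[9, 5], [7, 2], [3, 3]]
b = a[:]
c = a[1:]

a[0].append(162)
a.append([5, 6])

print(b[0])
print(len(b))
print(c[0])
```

Key concept: slice with nested mutation.
Step by step:
`a = [[9, 5], [7, 2], [3, 3]]` → a = [[9, 5], [7, 2], [3, 3]]
`b = a[:]` → b = [[9, 5], [7, 2], [3, 3]]
`c = a[1:]` → c = [[7, 2], [3, 3]]
`a[0].append(162)` → a = [[9, 5, 162], [7, 2], [3, 3]]; b = [[9, 5, 162], [7, 2], [3, 3]]
`a.append([5, 6])` → a = [[9, 5, 162], [7, 2], [3, 3], [5, 6]]
`print(b[0])` → prints [9, 5, 162]
`print(len(b))` → prints 3
`print(c[0])` → prints [7, 2]

Answer:
[9, 5, 162]
3
[7, 2]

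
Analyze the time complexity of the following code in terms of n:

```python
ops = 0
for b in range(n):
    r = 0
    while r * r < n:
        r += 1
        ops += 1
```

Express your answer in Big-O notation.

Each loop level contributes: n × √n. Multiplying the contributions gives O(n√n).

Answer: O(n√n)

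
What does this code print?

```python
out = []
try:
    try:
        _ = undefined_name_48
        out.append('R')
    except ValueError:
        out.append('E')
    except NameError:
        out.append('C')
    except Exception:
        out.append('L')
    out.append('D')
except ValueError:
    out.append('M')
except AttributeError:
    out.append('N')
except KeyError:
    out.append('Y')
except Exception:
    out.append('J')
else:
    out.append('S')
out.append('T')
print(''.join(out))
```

Execution trace: 'C' (inner except NameError) → 'D' (try body, no exception) → 'S' (else) → 'T' (after the try/except). Output: CDST

Answer: CDST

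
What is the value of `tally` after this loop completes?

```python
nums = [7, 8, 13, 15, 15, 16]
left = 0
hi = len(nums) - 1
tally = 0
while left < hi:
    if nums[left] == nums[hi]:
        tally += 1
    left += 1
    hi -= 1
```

Count matching pairs from ends
`tally` takes the values: 0

Answer: 0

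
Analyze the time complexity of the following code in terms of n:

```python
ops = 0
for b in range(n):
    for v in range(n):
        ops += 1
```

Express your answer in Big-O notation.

Each loop level contributes: n × n. Multiplying the contributions gives O(n^2).

Answer: O(n^2)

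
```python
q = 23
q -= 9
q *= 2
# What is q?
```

Trace:
`q = 23` → q = 23
`q -= 9` → q = 14
`q *= 2` → q = 28
So q = 28

Answer: 28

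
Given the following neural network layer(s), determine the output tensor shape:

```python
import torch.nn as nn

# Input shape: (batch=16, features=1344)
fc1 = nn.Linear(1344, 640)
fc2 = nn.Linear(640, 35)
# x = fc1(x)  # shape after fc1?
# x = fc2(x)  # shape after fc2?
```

Input: (16, 1344) -> after fc1: (16, 640) -> Output: (16, 35)

Answer: (16, 35)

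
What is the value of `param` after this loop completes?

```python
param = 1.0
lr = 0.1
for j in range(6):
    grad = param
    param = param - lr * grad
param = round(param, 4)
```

Gradient descent: w = 1.0 * (1 - 0.1)^6
`param` takes the values: 1.0 → 0.9 → 0.81 → 0.729 → 0.6561 → 0.59049 → 0.531441 → 0.5314

Answer: 0.5314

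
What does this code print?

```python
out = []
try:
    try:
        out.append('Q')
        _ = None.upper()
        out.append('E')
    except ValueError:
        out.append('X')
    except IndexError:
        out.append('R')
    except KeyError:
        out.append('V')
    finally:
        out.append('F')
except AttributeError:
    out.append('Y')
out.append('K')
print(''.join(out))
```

Execution trace: 'Q' (try body) → 'F' (finally) → 'Y' (outer except AttributeError) → 'K' (after the try/except). Output: QFYK

Answer: QFYK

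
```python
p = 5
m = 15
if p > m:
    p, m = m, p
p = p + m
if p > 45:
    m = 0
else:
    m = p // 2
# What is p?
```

Trace:
`p = 5` → p = 5
`m = 15` → m = 15
`if p > m: ...` → p > m is False → no variable changes
`p = p + m` → p = 20
`if p > 45: ...` → p > 45 is False, take else branch → m = 10
So p = 20

Answer: 20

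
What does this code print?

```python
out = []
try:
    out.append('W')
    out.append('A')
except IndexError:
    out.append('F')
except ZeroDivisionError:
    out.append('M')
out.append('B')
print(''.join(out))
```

Execution trace: 'W' (try body) → 'A' (try body, no exception) → 'B' (after the try/except). Output: WAB

Answer: WAB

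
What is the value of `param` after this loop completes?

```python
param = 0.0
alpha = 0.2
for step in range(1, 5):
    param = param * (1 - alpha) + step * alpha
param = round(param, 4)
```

Moving average with lr=0.2
`param` takes the values: 0.0 → 0.2 → 0.56 → 1.048 → 1.6384

Answer: 1.6384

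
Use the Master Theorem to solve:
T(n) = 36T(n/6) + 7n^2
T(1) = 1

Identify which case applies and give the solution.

a=36, b=6, f(n)=7n^2. log_6(36) = 2. Since c=2 = 2, Case 2 applies: T(n) = Θ(n^log_b(a) · log n) = O(n^2 log n).

Answer: O(n^2 log n) - Case 2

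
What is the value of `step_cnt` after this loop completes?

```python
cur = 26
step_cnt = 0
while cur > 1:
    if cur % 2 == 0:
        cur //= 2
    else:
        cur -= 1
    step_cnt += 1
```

Steps to reduce 26 to 1
`step_cnt` takes the values: 0 → 1 → 2 → 3 → 4 → 5 → 6

Answer: 6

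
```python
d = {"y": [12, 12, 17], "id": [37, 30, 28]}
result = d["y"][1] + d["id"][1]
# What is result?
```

Trace:
`d = {"y": [12, 12, 17], "id": [37, 30, 28]}` → d = {'y': [12, 12, 17], 'id': [37, 30, 28]}
`result = d["y"][1] + d["id"][1]` → result = 42
So result = 42

Answer: 42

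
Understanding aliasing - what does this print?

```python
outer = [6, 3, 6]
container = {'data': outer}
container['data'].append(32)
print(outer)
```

Key concept: dict holds reference to list.
Step by step:
`outer = [6, 3, 6]` → outer = [6, 3, 6]
`container = {'data': outer}` → container = {'data': [6, 3, 6]}
`container['data'].append(32)` → outer = [6, 3, 6, 32]; container = {'data': [6, 3, 6, 32]}
`print(outer)` → prints [6, 3, 6, 32]

Answer: [6, 3, 6, 32]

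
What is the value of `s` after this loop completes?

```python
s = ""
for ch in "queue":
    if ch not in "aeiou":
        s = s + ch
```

Remove vowels from 'queue'
`s` takes the values: "" → "q"

Answer: "q"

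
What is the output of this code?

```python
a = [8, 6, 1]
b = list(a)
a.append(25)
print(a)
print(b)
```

Key concept: list() constructor creates copy.
Step by step:
`a = [8, 6, 1]` → a = [8, 6, 1]
`b = list(a)` → b = [8, 6, 1]
`a.append(25)` → a = [8, 6, 1, 25]
`print(a)` → prints [8, 6, 1, 25]
`print(b)` → prints [8, 6, 1]

Answer:
[8, 6, 1, 25]
[8, 6, 1]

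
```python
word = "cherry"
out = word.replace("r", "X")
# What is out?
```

Trace:
`word = "cherry"` → word = 'cherry'
`out = word.replace("r", "X")` → out = 'cheXXy'
So out = 'cheXXy'

Answer: 'cheXXy'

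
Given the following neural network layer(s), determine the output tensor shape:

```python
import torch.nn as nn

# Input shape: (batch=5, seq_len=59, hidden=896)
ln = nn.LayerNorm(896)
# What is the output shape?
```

Input: (5, 59, 896) -> Output: (5, 59, 896)

Answer: (5, 59, 896)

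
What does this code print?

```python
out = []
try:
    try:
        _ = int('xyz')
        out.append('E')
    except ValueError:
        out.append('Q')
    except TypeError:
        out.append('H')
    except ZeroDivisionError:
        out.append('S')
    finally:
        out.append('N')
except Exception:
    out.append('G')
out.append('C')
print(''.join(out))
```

Execution trace: 'Q' (inner except ValueError) → 'N' (inner finally) → 'C' (after the try/except). Output: QNC

Answer: QNC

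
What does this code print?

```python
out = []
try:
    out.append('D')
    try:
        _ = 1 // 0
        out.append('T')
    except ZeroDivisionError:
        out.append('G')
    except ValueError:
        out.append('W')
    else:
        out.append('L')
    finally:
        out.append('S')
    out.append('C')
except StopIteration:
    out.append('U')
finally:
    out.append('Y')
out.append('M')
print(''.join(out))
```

Execution trace: 'D' (try body) → 'G' (inner except ZeroDivisionError) → 'S' (inner finally) → 'C' (try body, no exception) → 'Y' (finally) → 'M' (after the try/except). Output: DGSCYM

Answer: DGSCYM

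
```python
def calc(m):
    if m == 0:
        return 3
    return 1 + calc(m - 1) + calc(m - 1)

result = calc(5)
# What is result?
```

calc(m) = 1 + 2·calc(m-1), calc(0)=3. Closed form: (3+1)·2^5 - 1 = 127.

Answer: 127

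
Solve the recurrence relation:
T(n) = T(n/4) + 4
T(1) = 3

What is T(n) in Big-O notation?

Each step divides n by 4 and adds 4. After log_4(n) steps we reach T(1)=3. So T(n) = 4·log_4(n) + 3 = O(log n).

Answer: O(log n)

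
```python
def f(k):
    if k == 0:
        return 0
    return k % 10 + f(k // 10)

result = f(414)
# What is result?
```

Sum of digits of 414: 4 + 1 + 4 = 9

Answer: 9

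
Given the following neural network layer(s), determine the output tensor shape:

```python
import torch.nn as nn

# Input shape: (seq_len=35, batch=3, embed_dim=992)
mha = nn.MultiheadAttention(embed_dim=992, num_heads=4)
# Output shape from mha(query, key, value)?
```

Input: (35, 3, 992) -> Output: (35, 3, 992)

Answer: (35, 3, 992)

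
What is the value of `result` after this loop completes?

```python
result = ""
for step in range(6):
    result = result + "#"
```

Repeat '#' 6 times
`result` takes the values: "" → "#" → "##" → "###" → "####" → "#####" → "######"

Answer: "######"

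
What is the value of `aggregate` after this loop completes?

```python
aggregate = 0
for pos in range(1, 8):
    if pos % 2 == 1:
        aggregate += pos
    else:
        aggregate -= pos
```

Add odd, subtract even
`aggregate` takes the values: 0 → 1 → -1 → 2 → -2 → 3 → -3 → 4

Answer: 4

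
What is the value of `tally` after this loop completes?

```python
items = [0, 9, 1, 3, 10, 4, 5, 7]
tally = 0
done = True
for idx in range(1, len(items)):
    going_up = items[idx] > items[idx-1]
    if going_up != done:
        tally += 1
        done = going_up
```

Count direction changes in [0, 9, 1, 3, 10, 4, 5, 7]
`tally` takes the values: 0 → 1 → 2 → 3 → 4

Answer: 4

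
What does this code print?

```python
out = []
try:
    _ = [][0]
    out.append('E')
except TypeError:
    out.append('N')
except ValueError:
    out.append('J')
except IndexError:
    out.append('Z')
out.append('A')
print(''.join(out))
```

Execution trace: 'Z' (except IndexError) → 'A' (after the try/except). Output: ZA

Answer: ZA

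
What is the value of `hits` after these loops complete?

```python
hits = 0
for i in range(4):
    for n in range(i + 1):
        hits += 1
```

Triangle: 1 + 2 + ... + 4
`hits` takes the values: 0 → 1 → 2 → 3 → 4 → 5 → 6 → 7 → 8 → 9 → 10

Answer: 10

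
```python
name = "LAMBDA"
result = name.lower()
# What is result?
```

Trace:
`name = "LAMBDA"` → name = 'LAMBDA'
`result = name.lower()` → result = 'lambda'
So result = 'lambda'

Answer: 'lambda'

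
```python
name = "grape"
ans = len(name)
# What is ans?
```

Trace:
`name = "grape"` → name = 'grape'
`ans = len(name)` → ans = 5
So ans = 5

Answer: 5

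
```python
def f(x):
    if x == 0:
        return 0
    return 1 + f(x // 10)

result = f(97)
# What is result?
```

Count of digits of 97: 2

Answer: 2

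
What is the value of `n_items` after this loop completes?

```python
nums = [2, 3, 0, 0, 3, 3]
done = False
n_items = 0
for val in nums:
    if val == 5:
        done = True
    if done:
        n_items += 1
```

Count elements after first 5 in [2, 3, 0, 0, 3, 3]
`n_items` takes the values: 0

Answer: 0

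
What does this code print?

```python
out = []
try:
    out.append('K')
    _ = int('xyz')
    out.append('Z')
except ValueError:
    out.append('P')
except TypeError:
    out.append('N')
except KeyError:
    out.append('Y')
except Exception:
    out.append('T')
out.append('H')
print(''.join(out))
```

Execution trace: 'K' (try body) → 'P' (except ValueError) → 'H' (after the try/except). Output: KPH

Answer: KPH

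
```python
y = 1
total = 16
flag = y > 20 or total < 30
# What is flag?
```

Trace:
`y = 1` → y = 1
`total = 16` → total = 16
`flag = y > 20 or total < 30` → flag = True
So flag = True

Answer: True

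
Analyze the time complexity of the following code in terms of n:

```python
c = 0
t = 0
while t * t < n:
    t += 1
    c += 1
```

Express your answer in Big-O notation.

Each loop level contributes: √n. Multiplying the contributions gives O(√n).

Answer: O(√n)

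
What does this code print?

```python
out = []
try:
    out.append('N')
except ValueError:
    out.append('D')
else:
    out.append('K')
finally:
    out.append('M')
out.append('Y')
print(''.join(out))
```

Execution trace: 'N' (try body, no exception) → 'K' (else) → 'M' (finally) → 'Y' (after the try/except). Output: NKMY

Answer: NKMY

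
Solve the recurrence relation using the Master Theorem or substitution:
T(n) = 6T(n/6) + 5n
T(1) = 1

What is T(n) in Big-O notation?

By Master Theorem: a=6, b=6, f(n)=5n. Since log_6(6) = 1 and f(n) = Θ(n^1), Case 2 applies. T(n) = O(n log n).

Answer: O(n log n)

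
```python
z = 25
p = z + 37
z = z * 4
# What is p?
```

Trace:
`z = 25` → z = 25
`p = z + 37` → p = 62
`z = z * 4` → z = 100
So p = 62

Answer: 62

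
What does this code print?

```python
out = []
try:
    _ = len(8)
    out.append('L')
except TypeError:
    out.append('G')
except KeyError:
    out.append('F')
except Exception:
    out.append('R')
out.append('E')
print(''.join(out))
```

Execution trace: 'G' (except TypeError) → 'E' (after the try/except). Output: GE

Answer: GE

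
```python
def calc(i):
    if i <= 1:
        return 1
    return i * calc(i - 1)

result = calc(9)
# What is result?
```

calc(9) = 9 * 8 * 7 * 6 * 5 * 4 * 3 * 2 * 1 = 362880

Answer: 362880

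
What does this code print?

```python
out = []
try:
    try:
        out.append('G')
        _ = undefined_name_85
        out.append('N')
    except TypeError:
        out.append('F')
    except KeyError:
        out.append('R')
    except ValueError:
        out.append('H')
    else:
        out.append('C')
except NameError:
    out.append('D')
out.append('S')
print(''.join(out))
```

Execution trace: 'G' (try body) → 'D' (outer except NameError) → 'S' (after the try/except). Output: GDS

Answer: GDS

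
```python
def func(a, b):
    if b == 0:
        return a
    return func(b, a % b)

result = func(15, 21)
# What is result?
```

func(15, 21) -> func(21, 15) -> func(15, 6) -> func(6, 3) -> func(3, 0) -> 3

Answer: 3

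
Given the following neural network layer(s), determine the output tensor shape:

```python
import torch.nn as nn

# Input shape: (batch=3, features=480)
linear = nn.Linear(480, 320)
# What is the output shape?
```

Input: (3, 480) -> Output: (3, 320)

Answer: (3, 320)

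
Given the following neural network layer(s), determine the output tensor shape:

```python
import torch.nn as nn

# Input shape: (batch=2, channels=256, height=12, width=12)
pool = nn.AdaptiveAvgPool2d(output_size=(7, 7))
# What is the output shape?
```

Input: (2, 256, 12, 12) -> Output: (2, 256, 7, 7)

Answer: (2, 256, 7, 7)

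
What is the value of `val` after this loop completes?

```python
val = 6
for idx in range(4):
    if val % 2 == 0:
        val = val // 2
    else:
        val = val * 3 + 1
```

Collatz-style transformation from 6
`val` takes the values: 6 → 3 → 10 → 5 → 16

Answer: 16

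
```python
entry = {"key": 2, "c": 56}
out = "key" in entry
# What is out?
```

Trace:
`entry = {"key": 2, "c": 56}` → entry = {'key': 2, 'c': 56}
`out = "key" in entry` → out = True
So out = True

Answer: True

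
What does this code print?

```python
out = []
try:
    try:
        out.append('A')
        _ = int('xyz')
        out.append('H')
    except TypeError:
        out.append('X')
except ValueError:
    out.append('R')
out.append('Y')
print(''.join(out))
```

Execution trace: 'A' (try body) → 'R' (outer except ValueError) → 'Y' (after the try/except). Output: ARY

Answer: ARY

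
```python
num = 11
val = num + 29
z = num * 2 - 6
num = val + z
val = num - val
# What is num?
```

Trace:
`num = 11` → num = 11
`val = num + 29` → val = 40
`z = num * 2 - 6` → z = 16
`num = val + z` → num = 56
`val = num - val` → val = 16
So num = 56

Answer: 56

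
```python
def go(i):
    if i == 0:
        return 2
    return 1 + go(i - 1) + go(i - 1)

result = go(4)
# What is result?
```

go(i) = 1 + 2·go(i-1), go(0)=2. Closed form: (2+1)·2^4 - 1 = 47.

Answer: 47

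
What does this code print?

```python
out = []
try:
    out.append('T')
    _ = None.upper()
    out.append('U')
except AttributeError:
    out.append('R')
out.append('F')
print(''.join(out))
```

Execution trace: 'T' (try body) → 'R' (except AttributeError) → 'F' (after the try/except). Output: TRF

Answer: TRF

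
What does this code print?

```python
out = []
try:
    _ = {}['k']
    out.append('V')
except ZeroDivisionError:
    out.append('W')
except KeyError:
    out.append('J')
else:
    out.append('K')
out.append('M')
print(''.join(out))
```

Execution trace: 'J' (except KeyError) → 'M' (after the try/except). Output: JM

Answer: JM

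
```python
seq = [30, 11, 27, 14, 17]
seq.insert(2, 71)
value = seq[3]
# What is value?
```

Trace:
`seq = [30, 11, 27, 14, 17]` → seq = [30, 11, 27, 14, 17]
`seq.insert(2, 71)` → seq = [30, 11, 71, 27, 14, 17]
`value = seq[3]` → value = 27
So value = 27

Answer: 27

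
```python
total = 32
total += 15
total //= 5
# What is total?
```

Trace:
`total = 32` → total = 32
`total += 15` → total = 47
`total //= 5` → total = 9
So total = 9

Answer: 9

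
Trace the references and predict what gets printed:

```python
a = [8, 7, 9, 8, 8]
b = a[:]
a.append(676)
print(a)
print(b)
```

Key concept: slice [:] creates copy.
Step by step:
`a = [8, 7, 9, 8, 8]` → a = [8, 7, 9, 8, 8]
`b = a[:]` → b = [8, 7, 9, 8, 8]
`a.append(676)` → a = [8, 7, 9, 8, 8, 676]
`print(a)` → prints [8, 7, 9, 8, 8, 676]
`print(b)` → prints [8, 7, 9, 8, 8]

Answer:
[8, 7, 9, 8, 8, 676]
[8, 7, 9, 8, 8]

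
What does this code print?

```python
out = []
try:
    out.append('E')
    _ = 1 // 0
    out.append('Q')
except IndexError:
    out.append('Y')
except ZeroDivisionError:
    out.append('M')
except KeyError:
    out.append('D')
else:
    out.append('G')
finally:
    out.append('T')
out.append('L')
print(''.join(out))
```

Execution trace: 'E' (try body) → 'M' (except ZeroDivisionError) → 'T' (finally) → 'L' (after the try/except). Output: EMTL

Answer: EMTL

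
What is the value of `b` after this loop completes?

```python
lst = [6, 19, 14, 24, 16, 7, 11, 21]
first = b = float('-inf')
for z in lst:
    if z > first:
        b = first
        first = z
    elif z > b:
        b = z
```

Second largest (with repeats) in [6, 19, 14, 24, 16, 7, 11, 21]
`b` takes the values: -inf → 6 → 14 → 19 → 21

Answer: 21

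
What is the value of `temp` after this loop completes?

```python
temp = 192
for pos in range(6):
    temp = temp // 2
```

Halve 6 times: 192 // 2^6 = 3
`temp` takes the values: 192 → 96 → 48 → 24 → 12 → 6 → 3

Answer: 3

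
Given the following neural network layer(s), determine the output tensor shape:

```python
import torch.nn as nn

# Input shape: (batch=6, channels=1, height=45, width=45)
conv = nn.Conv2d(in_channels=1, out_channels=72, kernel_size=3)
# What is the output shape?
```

Input: (6, 1, 45, 45) -> Output: (6, 72, 43, 43)

Answer: (6, 72, 43, 43)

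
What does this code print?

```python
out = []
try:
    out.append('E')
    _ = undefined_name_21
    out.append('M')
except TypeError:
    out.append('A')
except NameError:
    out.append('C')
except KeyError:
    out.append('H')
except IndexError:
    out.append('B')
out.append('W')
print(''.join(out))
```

Execution trace: 'E' (try body) → 'C' (except NameError) → 'W' (after the try/except). Output: ECW

Answer: ECW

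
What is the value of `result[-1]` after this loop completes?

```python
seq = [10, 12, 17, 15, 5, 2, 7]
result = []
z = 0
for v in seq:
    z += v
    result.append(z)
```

Cumulative sum ends at 68
`result` takes the values: [] → [10] → [10, 22] → [10, 22, 39] → [10, 22, 39, 54] → [10, 22, 39, 54, 59] → [10, 22, 39, 54, 59, 61] → [10, 22, 39, 54, 59, 61, 68]
So `result[-1]` = 68

Answer: 68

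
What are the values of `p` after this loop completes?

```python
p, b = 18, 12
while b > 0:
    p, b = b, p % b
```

GCD of 18 and 12
`p` takes the values: 18 → 12 → 6

Answer: 6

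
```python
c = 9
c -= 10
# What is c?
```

Trace:
`c = 9` → c = 9
`c -= 10` → c = -1
So c = -1

Answer: -1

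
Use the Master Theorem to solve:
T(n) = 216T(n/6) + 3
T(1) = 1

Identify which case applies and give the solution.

a=216, b=6, f(n)=3. log_6(216) = 3. Since c=0 < 3, Case 1 applies: T(n) = Θ(n^log_b(a)) = O(n^3).

Answer: O(n^3) - Case 1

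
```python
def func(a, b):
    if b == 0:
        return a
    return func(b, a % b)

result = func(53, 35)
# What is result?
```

func(53, 35) -> func(35, 18) -> func(18, 17) -> func(17, 1) -> func(1, 0) -> 1

Answer: 1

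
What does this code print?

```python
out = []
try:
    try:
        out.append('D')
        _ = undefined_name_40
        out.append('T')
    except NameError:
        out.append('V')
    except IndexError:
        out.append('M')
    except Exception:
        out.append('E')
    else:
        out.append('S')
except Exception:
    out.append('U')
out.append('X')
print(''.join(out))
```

Execution trace: 'D' (inner try body) → 'V' (inner except NameError) → 'X' (after the try/except). Output: DVX

Answer: DVX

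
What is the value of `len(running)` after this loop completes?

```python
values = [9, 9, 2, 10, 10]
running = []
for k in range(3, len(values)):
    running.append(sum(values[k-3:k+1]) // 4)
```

Number of 4-element averages
`running` takes the values: [] → [7] → [7, 7]
So `len(running)` = 2

Answer: 2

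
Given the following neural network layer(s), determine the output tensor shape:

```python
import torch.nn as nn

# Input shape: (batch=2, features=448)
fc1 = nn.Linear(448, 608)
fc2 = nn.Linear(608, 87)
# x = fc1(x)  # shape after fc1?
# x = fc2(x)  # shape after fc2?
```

Input: (2, 448) -> after fc1: (2, 608) -> Output: (2, 87)

Answer: (2, 87)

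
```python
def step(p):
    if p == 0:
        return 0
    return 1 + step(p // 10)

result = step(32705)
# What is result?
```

Count of digits of 32705: 5

Answer: 5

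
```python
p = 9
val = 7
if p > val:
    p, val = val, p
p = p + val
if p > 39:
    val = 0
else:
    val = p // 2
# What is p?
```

Trace:
`p = 9` → p = 9
`val = 7` → val = 7
`if p > val: ...` → p > val is True → p = 7; val = 9
`p = p + val` → p = 16
`if p > 39: ...` → p > 39 is False, take else branch → val = 8
So p = 16

Answer: 16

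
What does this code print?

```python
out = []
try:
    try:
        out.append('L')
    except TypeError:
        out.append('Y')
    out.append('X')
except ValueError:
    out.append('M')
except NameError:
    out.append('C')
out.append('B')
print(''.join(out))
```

Execution trace: 'L' (inner try body, no exception) → 'X' (try body, no exception) → 'B' (after the try/except). Output: LXB

Answer: LXB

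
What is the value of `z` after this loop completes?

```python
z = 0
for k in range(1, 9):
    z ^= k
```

XOR of 1 to 8
`z` takes the values: 0 → 1 → 3 → 0 → 4 → 1 → 7 → 0 → 8

Answer: 8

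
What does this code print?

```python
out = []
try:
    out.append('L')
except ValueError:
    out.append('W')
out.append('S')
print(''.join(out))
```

Execution trace: 'L' (try body, no exception) → 'S' (after the try/except). Output: LS

Answer: LS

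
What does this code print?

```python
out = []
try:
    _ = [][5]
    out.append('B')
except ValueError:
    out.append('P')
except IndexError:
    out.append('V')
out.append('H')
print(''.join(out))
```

Execution trace: 'V' (except IndexError) → 'H' (after the try/except). Output: VH

Answer: VH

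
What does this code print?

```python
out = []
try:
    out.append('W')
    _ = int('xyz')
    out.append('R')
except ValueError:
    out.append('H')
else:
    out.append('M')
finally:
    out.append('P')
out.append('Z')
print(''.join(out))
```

Execution trace: 'W' (try body) → 'H' (except ValueError) → 'P' (finally) → 'Z' (after the try/except). Output: WHPZ

Answer: WHPZ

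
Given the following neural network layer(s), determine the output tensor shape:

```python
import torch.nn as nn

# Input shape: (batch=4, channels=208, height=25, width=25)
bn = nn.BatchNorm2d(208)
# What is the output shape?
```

Input: (4, 208, 25, 25) -> Output: (4, 208, 25, 25)

Answer: (4, 208, 25, 25)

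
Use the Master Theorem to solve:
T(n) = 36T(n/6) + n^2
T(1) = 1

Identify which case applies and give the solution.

a=36, b=6, f(n)=n^2. log_6(36) = 2. Since c=2 = 2, Case 2 applies: T(n) = Θ(n^log_b(a) · log n) = O(n^2 log n).

Answer: O(n^2 log n) - Case 2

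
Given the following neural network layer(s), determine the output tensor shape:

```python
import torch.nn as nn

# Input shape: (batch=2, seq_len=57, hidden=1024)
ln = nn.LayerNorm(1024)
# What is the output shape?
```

Input: (2, 57, 1024) -> Output: (2, 57, 1024)

Answer: (2, 57, 1024)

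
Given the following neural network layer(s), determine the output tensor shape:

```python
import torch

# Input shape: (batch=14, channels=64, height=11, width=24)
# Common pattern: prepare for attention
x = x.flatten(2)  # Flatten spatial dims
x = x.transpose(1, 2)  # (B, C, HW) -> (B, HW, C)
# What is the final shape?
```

Input: (14, 64, 11, 24) -> after flatten(2): (14, 64, 264) -> Output: (14, 264, 64)

Answer: (14, 264, 64)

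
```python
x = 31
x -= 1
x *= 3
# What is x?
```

Trace:
`x = 31` → x = 31
`x -= 1` → x = 30
`x *= 3` → x = 90
So x = 90

Answer: 90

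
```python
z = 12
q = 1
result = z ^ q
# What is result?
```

Trace:
`z = 12` → z = 12
`q = 1` → q = 1
`result = z ^ q` → result = 13
So result = 13

Answer: 13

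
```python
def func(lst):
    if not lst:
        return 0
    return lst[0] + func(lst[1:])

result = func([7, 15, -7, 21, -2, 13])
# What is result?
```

7 + 15 + (-7) + 21 + (-2) + 13 + 0 = 47

Answer: 47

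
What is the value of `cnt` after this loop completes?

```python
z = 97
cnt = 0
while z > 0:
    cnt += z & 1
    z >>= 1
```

Count set bits in 97 (binary: 0b1100001)
`cnt` takes the values: 0 → 1 → 2 → 3

Answer: 3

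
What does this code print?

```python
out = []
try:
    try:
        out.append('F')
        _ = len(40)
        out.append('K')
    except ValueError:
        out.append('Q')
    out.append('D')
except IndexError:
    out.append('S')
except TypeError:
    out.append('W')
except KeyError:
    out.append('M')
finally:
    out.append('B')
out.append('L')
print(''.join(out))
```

Execution trace: 'F' (inner try body) → 'W' (except TypeError) → 'B' (finally) → 'L' (after the try/except). Output: FWBL

Answer: FWBL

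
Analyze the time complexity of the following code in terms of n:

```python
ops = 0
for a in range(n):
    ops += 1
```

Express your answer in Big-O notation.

Each loop level contributes: n. Multiplying the contributions gives O(n).

Answer: O(n)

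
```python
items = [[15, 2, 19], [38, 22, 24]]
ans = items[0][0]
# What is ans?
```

Trace:
`items = [[15, 2, 19], [38, 22, 24]]` → items = [[15, 2, 19], [38, 22, 24]]
`ans = items[0][0]` → ans = 15
So ans = 15

Answer: 15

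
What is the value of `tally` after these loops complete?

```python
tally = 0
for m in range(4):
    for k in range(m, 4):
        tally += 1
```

Upper triangle: 4 + 3 + ... + 1
`tally` takes the values: 0 → 1 → 2 → 3 → 4 → 5 → 6 → 7 → 8 → 9 → 10

Answer: 10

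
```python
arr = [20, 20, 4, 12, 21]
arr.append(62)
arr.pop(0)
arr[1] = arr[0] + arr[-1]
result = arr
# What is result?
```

Trace:
`arr = [20, 20, 4, 12, 21]` → arr = [20, 20, 4, 12, 21]
`arr.append(62)` → arr = [20, 20, 4, 12, 21, 62]
`arr.pop(0)` → arr = [20, 4, 12, 21, 62]
`arr[1] = arr[0] + arr[-1]` → arr = [20, 82, 12, 21, 62]
`result = arr` → result = [20, 82, 12, 21, 62]
So result = [20, 82, 12, 21, 62]

Answer: [20, 82, 12, 21, 62]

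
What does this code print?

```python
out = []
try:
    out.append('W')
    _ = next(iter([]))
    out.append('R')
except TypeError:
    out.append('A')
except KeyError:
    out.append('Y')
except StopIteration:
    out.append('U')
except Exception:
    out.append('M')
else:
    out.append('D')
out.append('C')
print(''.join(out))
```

Execution trace: 'W' (try body) → 'U' (except StopIteration) → 'C' (after the try/except). Output: WUC

Answer: WUC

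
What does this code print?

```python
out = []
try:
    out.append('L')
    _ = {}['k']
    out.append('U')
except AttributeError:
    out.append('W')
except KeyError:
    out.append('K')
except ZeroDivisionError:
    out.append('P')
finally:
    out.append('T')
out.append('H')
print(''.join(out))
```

Execution trace: 'L' (try body) → 'K' (except KeyError) → 'T' (finally) → 'H' (after the try/except). Output: LKTH

Answer: LKTH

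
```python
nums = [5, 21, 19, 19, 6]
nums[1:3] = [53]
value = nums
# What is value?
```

Trace:
`nums = [5, 21, 19, 19, 6]` → nums = [5, 21, 19, 19, 6]
`nums[1:3] = [53]` → nums = [5, 53, 19, 6]
`value = nums` → value = [5, 53, 19, 6]
So value = [5, 53, 19, 6]

Answer: [5, 53, 19, 6]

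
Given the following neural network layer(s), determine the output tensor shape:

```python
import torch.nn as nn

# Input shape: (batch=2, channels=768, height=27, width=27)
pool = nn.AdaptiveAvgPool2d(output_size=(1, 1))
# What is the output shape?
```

Input: (2, 768, 27, 27) -> Output: (2, 768, 1, 1)

Answer: (2, 768, 1, 1)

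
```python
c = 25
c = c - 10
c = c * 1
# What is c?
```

Trace:
`c = 25` → c = 25
`c = c - 10` → c = 15
`c = c * 1` → c = 15
So c = 15

Answer: 15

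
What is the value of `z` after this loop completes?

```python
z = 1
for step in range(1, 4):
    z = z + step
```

Start at 1, add 1 through 3
`z` takes the values: 1 → 2 → 4 → 7

Answer: 7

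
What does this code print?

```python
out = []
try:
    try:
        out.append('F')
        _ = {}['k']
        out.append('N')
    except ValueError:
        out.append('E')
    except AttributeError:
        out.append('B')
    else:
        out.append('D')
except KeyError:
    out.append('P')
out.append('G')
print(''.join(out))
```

Execution trace: 'F' (try body) → 'P' (outer except KeyError) → 'G' (after the try/except). Output: FPG

Answer: FPG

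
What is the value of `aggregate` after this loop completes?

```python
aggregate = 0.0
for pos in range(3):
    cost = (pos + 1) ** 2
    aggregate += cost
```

Sum of squared losses 1² + 2² + ... + 3²
`aggregate` takes the values: 0.0 → 1.0 → 5.0 → 14.0

Answer: 14.0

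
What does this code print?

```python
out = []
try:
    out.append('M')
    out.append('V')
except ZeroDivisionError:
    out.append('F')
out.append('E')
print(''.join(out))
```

Execution trace: 'M' (try body) → 'V' (try body, no exception) → 'E' (after the try/except). Output: MVE

Answer: MVE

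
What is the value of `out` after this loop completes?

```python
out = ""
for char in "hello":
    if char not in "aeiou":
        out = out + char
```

Remove vowels from 'hello'
`out` takes the values: "" → "h" → "hl" → "hll"

Answer: "hll"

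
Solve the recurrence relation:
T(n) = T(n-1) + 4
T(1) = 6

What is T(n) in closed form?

Unrolling: T(n) = T(1) + 4·(n-1) = 6 + 4(n-1) = 4n + 2.

Answer: T(n) = 4n + 2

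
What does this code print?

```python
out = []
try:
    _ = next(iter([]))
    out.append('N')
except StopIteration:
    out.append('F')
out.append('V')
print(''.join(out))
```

Execution trace: 'F' (except StopIteration) → 'V' (after the try/except). Output: FV

Answer: FV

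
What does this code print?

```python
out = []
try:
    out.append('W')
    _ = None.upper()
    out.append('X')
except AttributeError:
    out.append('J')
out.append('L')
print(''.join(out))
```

Execution trace: 'W' (try body) → 'J' (except AttributeError) → 'L' (after the try/except). Output: WJL

Answer: WJL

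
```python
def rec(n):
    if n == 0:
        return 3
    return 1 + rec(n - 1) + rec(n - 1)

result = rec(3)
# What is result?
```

rec(n) = 1 + 2·rec(n-1), rec(0)=3. Closed form: (3+1)·2^3 - 1 = 31.

Answer: 31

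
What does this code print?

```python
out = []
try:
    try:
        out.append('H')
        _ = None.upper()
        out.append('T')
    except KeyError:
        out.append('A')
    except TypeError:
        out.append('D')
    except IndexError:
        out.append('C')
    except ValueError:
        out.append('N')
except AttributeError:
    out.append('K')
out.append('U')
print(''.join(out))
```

Execution trace: 'H' (try body) → 'K' (outer except AttributeError) → 'U' (after the try/except). Output: HKU

Answer: HKU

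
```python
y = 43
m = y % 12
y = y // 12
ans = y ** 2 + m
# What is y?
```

Trace:
`y = 43` → y = 43
`m = y % 12` → m = 7
`y = y // 12` → y = 3
`ans = y ** 2 + m` → ans = 16
So y = 3

Answer: 3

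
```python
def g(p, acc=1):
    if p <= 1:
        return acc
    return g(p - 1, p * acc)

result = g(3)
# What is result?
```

Accumulator trace (n, acc): (3, 1) -> (2, 3) -> (1, 6) -> return 6

Answer: 6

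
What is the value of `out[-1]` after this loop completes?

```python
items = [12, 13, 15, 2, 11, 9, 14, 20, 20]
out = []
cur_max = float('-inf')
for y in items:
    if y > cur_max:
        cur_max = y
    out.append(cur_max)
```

Running max ends at 20
`out` takes the values: [] → [12] → [12, 13] → [12, 13, 15] → [12, 13, 15, 15] → [12, 13, 15, 15, 15] → [12, 13, 15, 15, 15, 15] → [12, 13, 15, 15, 15, 15, 15] → [12, 13, 15, 15, 15, 15, 15, 20] → [12, 13, 15, 15, 15, 15, 15, 20, 20]
So `out[-1]` = 20

Answer: 20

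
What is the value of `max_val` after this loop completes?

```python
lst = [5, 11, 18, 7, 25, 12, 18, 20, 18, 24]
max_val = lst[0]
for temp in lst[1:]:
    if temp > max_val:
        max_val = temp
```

Maximum of [5, 11, 18, 7, 25, 12, 18, 20, 18, 24]
`max_val` takes the values: 5 → 11 → 18 → 25

Answer: 25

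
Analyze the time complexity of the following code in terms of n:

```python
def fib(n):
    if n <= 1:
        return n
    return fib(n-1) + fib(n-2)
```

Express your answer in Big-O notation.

This is Recursive Fibonacci (naive). Time complexity: O(2^n).

Answer: O(2^n)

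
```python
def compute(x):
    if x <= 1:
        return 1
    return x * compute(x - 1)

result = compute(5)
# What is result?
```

compute(5) = 5 * 4 * 3 * 2 * 1 = 120

Answer: 120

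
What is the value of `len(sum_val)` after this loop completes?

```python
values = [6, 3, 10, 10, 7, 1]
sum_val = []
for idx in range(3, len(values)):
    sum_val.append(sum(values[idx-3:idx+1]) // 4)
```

Number of 4-element averages
`sum_val` takes the values: [] → [7] → [7, 7] → [7, 7, 7]
So `len(sum_val)` = 3

Answer: 3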